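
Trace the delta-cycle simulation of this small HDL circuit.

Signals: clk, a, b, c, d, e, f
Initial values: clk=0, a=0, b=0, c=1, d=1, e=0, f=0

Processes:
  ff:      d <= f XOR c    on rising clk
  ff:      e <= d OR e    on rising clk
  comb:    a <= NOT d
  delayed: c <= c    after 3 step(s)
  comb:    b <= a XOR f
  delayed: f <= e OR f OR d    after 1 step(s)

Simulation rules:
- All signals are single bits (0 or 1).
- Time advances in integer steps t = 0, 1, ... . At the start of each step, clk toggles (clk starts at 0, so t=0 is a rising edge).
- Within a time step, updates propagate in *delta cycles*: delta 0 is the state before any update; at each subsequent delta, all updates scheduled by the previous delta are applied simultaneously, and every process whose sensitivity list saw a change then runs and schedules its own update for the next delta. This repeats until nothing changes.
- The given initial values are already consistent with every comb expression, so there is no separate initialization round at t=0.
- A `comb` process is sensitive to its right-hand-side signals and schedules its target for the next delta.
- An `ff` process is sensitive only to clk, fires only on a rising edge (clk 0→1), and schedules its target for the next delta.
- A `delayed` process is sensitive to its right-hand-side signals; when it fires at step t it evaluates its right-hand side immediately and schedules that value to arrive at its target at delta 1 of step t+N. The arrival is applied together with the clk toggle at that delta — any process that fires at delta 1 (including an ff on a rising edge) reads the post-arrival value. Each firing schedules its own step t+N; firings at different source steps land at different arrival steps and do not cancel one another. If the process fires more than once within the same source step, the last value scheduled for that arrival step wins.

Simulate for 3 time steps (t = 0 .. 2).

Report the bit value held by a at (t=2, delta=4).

t=0 Δ0: d=1 c=1 clk=0 a=0 e=0 f=0 b=0
  Δ1: clk:0→1
  Δ2: e:0→1
  (2Δ to stable)
t=1 Δ0: d=1 c=1 clk=1 a=0 e=1 f=0 b=0
  Δ1: clk:1→0, f:0→1
  Δ2: b:0→1
  (2Δ to stable)
t=2 Δ0: d=1 c=1 clk=0 a=0 e=1 f=1 b=1
  Δ1: clk:0→1
  Δ2: d:1→0
  Δ3: a:0→1
  Δ4: b:1→0
  (4Δ to stable)

1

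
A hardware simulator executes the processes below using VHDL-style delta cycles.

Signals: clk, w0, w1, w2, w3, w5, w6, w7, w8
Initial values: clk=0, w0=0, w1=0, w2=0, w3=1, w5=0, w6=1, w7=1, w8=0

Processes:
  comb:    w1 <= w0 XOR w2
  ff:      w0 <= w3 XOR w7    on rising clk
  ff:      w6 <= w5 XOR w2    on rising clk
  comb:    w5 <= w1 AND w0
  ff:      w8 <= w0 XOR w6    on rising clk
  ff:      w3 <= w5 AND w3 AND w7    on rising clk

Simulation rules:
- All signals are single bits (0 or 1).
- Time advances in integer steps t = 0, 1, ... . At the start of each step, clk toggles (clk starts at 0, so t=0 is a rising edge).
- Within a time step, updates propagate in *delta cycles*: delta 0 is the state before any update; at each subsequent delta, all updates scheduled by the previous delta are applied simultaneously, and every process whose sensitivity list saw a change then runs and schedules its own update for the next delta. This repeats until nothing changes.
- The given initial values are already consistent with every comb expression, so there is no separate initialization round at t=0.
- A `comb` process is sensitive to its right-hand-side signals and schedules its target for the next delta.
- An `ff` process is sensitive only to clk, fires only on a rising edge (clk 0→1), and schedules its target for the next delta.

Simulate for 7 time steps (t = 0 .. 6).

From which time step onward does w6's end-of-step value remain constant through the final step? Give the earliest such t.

t0.Δ0 w2=0 w0=0 clk=0 w5=0 w3=1 w1=0 w7=1 w8=0 w6=1
t0.Δ1 w2=0 w0=0 clk=1 w5=0 w3=1 w1=0 w7=1 w8=0 w6=1
t0.Δ2 w2=0 w0=0 clk=1 w5=0 w3=0 w1=0 w7=1 w8=1 w6=0
t1.Δ0 w2=0 w0=0 clk=1 w5=0 w3=0 w1=0 w7=1 w8=1 w6=0
t1.Δ1 w2=0 w0=0 clk=0 w5=0 w3=0 w1=0 w7=1 w8=1 w6=0
t2.Δ0 w2=0 w0=0 clk=0 w5=0 w3=0 w1=0 w7=1 w8=1 w6=0
t2.Δ1 w2=0 w0=0 clk=1 w5=0 w3=0 w1=0 w7=1 w8=1 w6=0
t2.Δ2 w2=0 w0=1 clk=1 w5=0 w3=0 w1=0 w7=1 w8=0 w6=0
t2.Δ3 w2=0 w0=1 clk=1 w5=0 w3=0 w1=1 w7=1 w8=0 w6=0
t2.Δ4 w2=0 w0=1 clk=1 w5=1 w3=0 w1=1 w7=1 w8=0 w6=0
t3.Δ0 w2=0 w0=1 clk=1 w5=1 w3=0 w1=1 w7=1 w8=0 w6=0
t3.Δ1 w2=0 w0=1 clk=0 w5=1 w3=0 w1=1 w7=1 w8=0 w6=0
t4.Δ0 w2=0 w0=1 clk=0 w5=1 w3=0 w1=1 w7=1 w8=0 w6=0
t4.Δ1 w2=0 w0=1 clk=1 w5=1 w3=0 w1=1 w7=1 w8=0 w6=0
t4.Δ2 w2=0 w0=1 clk=1 w5=1 w3=0 w1=1 w7=1 w8=1 w6=1
t5.Δ0 w2=0 w0=1 clk=1 w5=1 w3=0 w1=1 w7=1 w8=1 w6=1
t5.Δ1 w2=0 w0=1 clk=0 w5=1 w3=0 w1=1 w7=1 w8=1 w6=1
t6.Δ0 w2=0 w0=1 clk=0 w5=1 w3=0 w1=1 w7=1 w8=1 w6=1
t6.Δ1 w2=0 w0=1 clk=1 w5=1 w3=0 w1=1 w7=1 w8=1 w6=1
t6.Δ2 w2=0 w0=1 clk=1 w5=1 w3=0 w1=1 w7=1 w8=0 w6=1

4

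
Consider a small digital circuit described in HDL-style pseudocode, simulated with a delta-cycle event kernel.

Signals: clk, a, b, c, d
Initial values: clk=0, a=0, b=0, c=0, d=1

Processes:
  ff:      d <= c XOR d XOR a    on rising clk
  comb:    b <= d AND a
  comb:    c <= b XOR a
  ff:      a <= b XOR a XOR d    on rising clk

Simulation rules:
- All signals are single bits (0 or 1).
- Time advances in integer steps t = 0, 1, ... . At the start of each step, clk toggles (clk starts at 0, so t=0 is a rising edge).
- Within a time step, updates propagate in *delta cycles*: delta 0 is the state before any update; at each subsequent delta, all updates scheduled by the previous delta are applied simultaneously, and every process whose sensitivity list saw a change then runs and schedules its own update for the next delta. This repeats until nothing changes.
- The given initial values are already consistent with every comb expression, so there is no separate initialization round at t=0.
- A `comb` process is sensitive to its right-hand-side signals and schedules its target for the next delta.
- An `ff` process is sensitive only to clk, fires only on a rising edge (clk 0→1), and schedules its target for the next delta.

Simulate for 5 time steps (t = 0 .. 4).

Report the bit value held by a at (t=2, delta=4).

t=0 Δ0: b=0 d=1 a=0 c=0 clk=0
  Δ1: clk:0→1
  Δ2: a:0→1
  Δ3: b:0→1, c:0→1
  Δ4: c:1→0
  (4Δ to stable)
t=1 Δ0: b=1 d=1 a=1 c=0 clk=1
  Δ1: clk:1→0
  (1Δ to stable)
t=2 Δ0: b=1 d=1 a=1 c=0 clk=0
  Δ1: clk:0→1
  Δ2: d:1→0
  Δ3: b:1→0
  Δ4: c:0→1
  (4Δ to stable)
t=3 Δ0: b=0 d=0 a=1 c=1 clk=1
  Δ1: clk:1→0
  (1Δ to stable)
t=4 Δ0: b=0 d=0 a=1 c=1 clk=0
  Δ1: clk:0→1
  (1Δ to stable)

1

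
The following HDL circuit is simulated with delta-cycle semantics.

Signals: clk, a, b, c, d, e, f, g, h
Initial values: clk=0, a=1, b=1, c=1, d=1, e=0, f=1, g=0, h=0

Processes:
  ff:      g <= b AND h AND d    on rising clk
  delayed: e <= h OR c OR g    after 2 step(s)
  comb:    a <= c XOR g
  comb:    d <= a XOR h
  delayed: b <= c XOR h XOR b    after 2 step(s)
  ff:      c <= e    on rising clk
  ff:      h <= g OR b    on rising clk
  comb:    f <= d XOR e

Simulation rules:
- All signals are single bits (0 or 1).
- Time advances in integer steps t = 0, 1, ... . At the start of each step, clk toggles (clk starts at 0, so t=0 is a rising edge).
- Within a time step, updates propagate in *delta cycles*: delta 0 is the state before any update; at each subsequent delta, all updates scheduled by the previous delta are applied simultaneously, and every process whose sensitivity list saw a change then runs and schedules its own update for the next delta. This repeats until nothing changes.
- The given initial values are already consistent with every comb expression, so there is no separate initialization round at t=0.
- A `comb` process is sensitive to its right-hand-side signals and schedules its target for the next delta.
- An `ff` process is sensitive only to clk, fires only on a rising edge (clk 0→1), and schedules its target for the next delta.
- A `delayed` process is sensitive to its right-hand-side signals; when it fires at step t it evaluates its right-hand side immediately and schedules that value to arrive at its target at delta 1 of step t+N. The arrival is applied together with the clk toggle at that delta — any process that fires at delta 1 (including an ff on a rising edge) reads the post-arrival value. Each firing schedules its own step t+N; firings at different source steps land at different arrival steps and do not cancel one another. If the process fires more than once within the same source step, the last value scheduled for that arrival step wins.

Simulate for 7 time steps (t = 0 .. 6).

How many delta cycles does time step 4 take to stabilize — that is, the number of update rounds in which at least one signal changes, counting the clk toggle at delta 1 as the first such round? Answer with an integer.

4

t=0 Δ0: e=0 b=1 d=1 h=0 clk=0 f=1 c=1 g=0 a=1
  Δ1: clk:0→1
  Δ2: h:0→1, c:1→0
  Δ3: d:1→0, a:1→0
  Δ4: d:0→1, f:1→0
  Δ5: f:0→1
  (5Δ to stable)
t=1 Δ0: e=0 b=1 d=1 h=1 clk=1 f=1 c=0 g=0 a=0
  Δ1: clk:1→0
  (1Δ to stable)
t=2 Δ0: e=0 b=1 d=1 h=1 clk=0 f=1 c=0 g=0 a=0
  Δ1: e:0→1, b:1→0, clk:0→1
  Δ2: h:1→0, f:1→0, c:0→1
  Δ3: d:1→0, a:0→1
  Δ4: d:0→1, f:0→1
  Δ5: f:1→0
  (5Δ to stable)
t=3 Δ0: e=1 b=0 d=1 h=0 clk=1 f=0 c=1 g=0 a=1
  Δ1: clk:1→0
  (1Δ to stable)
t=4 Δ0: e=1 b=0 d=1 h=0 clk=0 f=0 c=1 g=0 a=1
  Δ1: b:0→1, clk:0→1
  Δ2: h:0→1
  Δ3: d:1→0
  Δ4: f:0→1
  (4Δ to stable)
t=5 Δ0: e=1 b=1 d=0 h=1 clk=1 f=1 c=1 g=0 a=1
  Δ1: clk:1→0
  (1Δ to stable)
t=6 Δ0: e=1 b=1 d=0 h=1 clk=0 f=1 c=1 g=0 a=1
  Δ1: clk:0→1
  (1Δ to stable)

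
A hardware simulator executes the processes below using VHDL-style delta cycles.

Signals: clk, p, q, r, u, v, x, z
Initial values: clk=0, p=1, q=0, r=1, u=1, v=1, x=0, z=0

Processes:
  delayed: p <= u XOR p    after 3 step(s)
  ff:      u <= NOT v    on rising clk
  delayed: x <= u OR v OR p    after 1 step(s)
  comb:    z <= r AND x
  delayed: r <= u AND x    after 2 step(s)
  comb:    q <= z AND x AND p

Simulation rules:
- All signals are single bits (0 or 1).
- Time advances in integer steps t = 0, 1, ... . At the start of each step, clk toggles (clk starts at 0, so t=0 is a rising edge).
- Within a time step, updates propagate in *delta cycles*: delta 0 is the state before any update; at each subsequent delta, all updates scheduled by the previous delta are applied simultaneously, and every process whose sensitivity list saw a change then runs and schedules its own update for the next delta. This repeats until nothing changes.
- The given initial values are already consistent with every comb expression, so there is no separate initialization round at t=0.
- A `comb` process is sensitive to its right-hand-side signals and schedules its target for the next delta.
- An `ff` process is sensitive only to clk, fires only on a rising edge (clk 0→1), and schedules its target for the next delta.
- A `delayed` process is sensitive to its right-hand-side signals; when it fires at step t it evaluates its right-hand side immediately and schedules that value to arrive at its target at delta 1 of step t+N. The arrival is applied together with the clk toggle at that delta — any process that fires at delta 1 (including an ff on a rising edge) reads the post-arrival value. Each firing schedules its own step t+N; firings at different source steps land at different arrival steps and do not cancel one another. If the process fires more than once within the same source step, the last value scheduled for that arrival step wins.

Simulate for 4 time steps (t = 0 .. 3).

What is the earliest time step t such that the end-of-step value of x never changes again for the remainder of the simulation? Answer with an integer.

1

t=0 Δ0: r=1 p=1 x=0 v=1 z=0 clk=0 u=1 q=0
  Δ1: clk:0→1
  Δ2: u:1→0
  (2Δ to stable)
t=1 Δ0: r=1 p=1 x=0 v=1 z=0 clk=1 u=0 q=0
  Δ1: x:0→1, clk:1→0
  Δ2: z:0→1
  Δ3: q:0→1
  (3Δ to stable)
t=2 Δ0: r=1 p=1 x=1 v=1 z=1 clk=0 u=0 q=1
  Δ1: r:1→0, clk:0→1
  Δ2: z:1→0
  Δ3: q:1→0
  (3Δ to stable)
t=3 Δ0: r=0 p=1 x=1 v=1 z=0 clk=1 u=0 q=0
  Δ1: clk:1→0
  (1Δ to stable)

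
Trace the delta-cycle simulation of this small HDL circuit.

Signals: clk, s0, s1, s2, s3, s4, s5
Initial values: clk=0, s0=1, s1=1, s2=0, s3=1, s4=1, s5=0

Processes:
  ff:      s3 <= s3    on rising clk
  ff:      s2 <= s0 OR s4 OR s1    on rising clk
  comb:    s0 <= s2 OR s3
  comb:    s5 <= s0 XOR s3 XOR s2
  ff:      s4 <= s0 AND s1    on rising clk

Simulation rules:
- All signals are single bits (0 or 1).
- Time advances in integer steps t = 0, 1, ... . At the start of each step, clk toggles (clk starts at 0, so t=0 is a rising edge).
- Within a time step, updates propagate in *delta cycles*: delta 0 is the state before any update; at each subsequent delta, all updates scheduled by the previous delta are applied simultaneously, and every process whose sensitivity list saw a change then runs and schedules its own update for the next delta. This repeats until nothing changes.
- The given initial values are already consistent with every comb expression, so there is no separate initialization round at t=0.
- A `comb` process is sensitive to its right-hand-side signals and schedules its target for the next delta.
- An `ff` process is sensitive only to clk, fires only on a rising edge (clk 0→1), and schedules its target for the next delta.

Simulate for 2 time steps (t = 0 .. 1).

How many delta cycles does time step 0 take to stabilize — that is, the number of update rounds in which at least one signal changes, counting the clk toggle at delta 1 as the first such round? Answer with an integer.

3

t=0 Δ0: s1=1 clk=0 s2=0 s0=1 s5=0 s4=1 s3=1
  Δ1: clk:0→1
  Δ2: s2:0→1
  Δ3: s5:0→1
  (3Δ to stable)
t=1 Δ0: s1=1 clk=1 s2=1 s0=1 s5=1 s4=1 s3=1
  Δ1: clk:1→0
  (1Δ to stable)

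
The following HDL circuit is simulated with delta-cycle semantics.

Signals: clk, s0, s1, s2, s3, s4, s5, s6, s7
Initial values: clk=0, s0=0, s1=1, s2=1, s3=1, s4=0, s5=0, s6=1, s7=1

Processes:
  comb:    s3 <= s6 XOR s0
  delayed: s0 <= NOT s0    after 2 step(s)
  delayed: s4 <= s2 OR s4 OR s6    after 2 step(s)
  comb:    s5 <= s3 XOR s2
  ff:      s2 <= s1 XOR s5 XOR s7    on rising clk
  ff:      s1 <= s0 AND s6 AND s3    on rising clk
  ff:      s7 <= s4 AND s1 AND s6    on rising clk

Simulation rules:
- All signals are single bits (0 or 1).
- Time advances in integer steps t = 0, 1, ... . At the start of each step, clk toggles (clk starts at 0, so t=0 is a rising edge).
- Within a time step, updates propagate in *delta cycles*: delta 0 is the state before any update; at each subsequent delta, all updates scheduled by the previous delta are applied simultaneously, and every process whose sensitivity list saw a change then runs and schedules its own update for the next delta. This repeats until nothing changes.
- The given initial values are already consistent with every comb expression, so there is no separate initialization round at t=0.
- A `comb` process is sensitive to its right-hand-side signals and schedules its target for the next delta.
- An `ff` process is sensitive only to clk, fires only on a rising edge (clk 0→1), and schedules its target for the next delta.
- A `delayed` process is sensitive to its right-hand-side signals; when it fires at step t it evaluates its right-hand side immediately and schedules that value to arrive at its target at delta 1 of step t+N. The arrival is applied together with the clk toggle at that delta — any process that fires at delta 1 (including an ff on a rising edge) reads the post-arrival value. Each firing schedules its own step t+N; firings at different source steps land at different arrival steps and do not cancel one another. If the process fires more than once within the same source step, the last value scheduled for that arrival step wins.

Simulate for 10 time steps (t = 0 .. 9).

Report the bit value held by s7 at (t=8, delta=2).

t=0 Δ0: s4=0 s5=0 s3=1 s6=1 s0=0 s2=1 s1=1 s7=1 clk=0
  Δ1: clk:0→1
  Δ2: s2:1→0, s1:1→0, s7:1→0
  Δ3: s5:0→1
  (3Δ to stable)
t=1 Δ0: s4=0 s5=1 s3=1 s6=1 s0=0 s2=0 s1=0 s7=0 clk=1
  Δ1: clk:1→0
  (1Δ to stable)
t=2 Δ0: s4=0 s5=1 s3=1 s6=1 s0=0 s2=0 s1=0 s7=0 clk=0
  Δ1: s4:0→1, clk:0→1
  Δ2: s2:0→1
  Δ3: s5:1→0
  (3Δ to stable)
t=3 Δ0: s4=1 s5=0 s3=1 s6=1 s0=0 s2=1 s1=0 s7=0 clk=1
  Δ1: clk:1→0
  (1Δ to stable)
t=4 Δ0: s4=1 s5=0 s3=1 s6=1 s0=0 s2=1 s1=0 s7=0 clk=0
  Δ1: clk:0→1
  Δ2: s2:1→0
  Δ3: s5:0→1
  (3Δ to stable)
t=5 Δ0: s4=1 s5=1 s3=1 s6=1 s0=0 s2=0 s1=0 s7=0 clk=1
  Δ1: clk:1→0
  (1Δ to stable)
t=6 Δ0: s4=1 s5=1 s3=1 s6=1 s0=0 s2=0 s1=0 s7=0 clk=0
  Δ1: clk:0→1
  Δ2: s2:0→1
  Δ3: s5:1→0
  (3Δ to stable)
t=7 Δ0: s4=1 s5=0 s3=1 s6=1 s0=0 s2=1 s1=0 s7=0 clk=1
  Δ1: clk:1→0
  (1Δ to stable)
t=8 Δ0: s4=1 s5=0 s3=1 s6=1 s0=0 s2=1 s1=0 s7=0 clk=0
  Δ1: clk:0→1
  Δ2: s2:1→0
  Δ3: s5:0→1
  (3Δ to stable)
t=9 Δ0: s4=1 s5=1 s3=1 s6=1 s0=0 s2=0 s1=0 s7=0 clk=1
  Δ1: clk:1→0
  (1Δ to stable)

0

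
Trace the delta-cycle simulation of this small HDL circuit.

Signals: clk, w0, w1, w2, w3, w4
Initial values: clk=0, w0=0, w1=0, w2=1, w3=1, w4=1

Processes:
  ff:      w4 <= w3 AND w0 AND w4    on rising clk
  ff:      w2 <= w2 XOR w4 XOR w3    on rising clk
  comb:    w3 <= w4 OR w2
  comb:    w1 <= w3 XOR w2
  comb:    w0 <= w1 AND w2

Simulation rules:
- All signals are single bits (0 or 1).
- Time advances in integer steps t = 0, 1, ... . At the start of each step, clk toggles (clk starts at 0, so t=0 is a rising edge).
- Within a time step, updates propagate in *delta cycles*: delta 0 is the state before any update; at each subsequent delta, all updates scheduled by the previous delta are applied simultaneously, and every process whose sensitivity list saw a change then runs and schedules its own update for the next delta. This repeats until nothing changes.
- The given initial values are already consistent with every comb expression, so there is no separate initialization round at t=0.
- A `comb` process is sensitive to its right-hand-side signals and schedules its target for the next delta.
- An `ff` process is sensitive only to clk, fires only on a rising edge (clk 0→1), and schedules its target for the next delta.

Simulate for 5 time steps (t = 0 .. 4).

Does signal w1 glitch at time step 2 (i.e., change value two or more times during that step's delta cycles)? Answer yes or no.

t=0 Δ0: w2=1 clk=0 w1=0 w3=1 w4=1 w0=0
  Δ1: clk:0→1
  Δ2: w4:1→0
  (2Δ to stable)
t=1 Δ0: w2=1 clk=1 w1=0 w3=1 w4=0 w0=0
  Δ1: clk:1→0
  (1Δ to stable)
t=2 Δ0: w2=1 clk=0 w1=0 w3=1 w4=0 w0=0
  Δ1: clk:0→1
  Δ2: w2:1→0
  Δ3: w1:0→1, w3:1→0
  Δ4: w1:1→0
  (4Δ to stable)
t=3 Δ0: w2=0 clk=1 w1=0 w3=0 w4=0 w0=0
  Δ1: clk:1→0
  (1Δ to stable)
t=4 Δ0: w2=0 clk=0 w1=0 w3=0 w4=0 w0=0
  Δ1: clk:0→1
  (1Δ to stable)

yes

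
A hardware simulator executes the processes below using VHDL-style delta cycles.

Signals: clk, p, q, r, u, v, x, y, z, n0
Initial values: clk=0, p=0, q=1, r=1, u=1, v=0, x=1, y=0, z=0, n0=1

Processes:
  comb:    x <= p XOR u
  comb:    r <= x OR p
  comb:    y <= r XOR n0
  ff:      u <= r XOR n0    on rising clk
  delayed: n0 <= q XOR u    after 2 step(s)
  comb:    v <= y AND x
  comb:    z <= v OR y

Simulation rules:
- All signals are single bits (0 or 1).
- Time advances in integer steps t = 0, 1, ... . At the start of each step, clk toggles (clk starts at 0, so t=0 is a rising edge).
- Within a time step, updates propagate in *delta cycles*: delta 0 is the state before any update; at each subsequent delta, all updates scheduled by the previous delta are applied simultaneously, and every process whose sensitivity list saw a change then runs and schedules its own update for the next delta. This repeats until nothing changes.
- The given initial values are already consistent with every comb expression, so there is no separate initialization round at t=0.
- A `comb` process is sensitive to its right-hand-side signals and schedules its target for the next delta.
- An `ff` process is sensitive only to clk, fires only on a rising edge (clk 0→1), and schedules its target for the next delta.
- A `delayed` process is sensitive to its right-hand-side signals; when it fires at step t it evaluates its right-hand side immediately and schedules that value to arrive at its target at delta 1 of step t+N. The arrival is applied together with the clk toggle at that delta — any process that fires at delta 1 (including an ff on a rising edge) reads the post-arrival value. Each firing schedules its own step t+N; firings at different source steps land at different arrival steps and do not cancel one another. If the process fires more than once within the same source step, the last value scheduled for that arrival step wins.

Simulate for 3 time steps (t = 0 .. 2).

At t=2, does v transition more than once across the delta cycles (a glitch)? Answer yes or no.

[bits: r,u,x,z,y,v,q,p,n0,clk]
t=0: Δ0=1110001010 Δ1=1110001011 Δ2=1010001011 Δ3=1000001011 Δ4=0000001011 Δ5=0000101011 Δ6=0001101011 | 6Δ
t=1: Δ0=0001101011 Δ1=0001101010 | 1Δ
t=2: Δ0=0001101010 Δ1=0001101011 Δ2=0101101011 Δ3=0111101011 Δ4=1111111011 Δ5=1111011011 Δ6=1111001011 Δ7=1110001011 | 7Δ

yes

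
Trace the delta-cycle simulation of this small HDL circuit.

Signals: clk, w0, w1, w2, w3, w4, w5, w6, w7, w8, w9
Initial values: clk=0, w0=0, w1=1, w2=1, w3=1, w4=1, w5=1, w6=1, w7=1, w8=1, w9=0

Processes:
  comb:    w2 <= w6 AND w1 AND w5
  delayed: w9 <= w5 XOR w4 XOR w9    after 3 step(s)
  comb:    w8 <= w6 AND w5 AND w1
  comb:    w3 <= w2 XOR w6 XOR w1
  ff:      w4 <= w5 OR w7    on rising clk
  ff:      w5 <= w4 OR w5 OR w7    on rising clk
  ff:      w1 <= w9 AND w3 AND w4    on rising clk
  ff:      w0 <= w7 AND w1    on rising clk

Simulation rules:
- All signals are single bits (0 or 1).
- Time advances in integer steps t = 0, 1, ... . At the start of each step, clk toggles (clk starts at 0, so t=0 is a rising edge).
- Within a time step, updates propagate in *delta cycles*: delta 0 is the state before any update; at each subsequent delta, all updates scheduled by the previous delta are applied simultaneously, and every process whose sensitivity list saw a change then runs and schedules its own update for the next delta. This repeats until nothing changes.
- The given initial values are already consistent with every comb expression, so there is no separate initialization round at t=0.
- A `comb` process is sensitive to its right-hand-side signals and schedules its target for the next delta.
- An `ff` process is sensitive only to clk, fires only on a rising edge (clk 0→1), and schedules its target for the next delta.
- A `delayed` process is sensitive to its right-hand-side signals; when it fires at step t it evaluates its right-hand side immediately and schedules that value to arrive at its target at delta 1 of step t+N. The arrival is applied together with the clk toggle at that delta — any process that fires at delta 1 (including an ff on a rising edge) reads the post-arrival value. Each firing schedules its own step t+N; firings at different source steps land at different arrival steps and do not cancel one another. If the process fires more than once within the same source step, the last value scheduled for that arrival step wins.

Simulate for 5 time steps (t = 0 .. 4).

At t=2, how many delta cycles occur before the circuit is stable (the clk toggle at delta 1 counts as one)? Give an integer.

t=0 Δ0: w3=1 w5=1 w1=1 w0=0 w9=0 w7=1 w4=1 w2=1 w6=1 w8=1 clk=0
  Δ1: clk:0→1
  Δ2: w1:1→0, w0:0→1
  Δ3: w3:1→0, w2:1→0, w8:1→0
  Δ4: w3:0→1
  (4Δ to stable)
t=1 Δ0: w3=1 w5=1 w1=0 w0=1 w9=0 w7=1 w4=1 w2=0 w6=1 w8=0 clk=1
  Δ1: clk:1→0
  (1Δ to stable)
t=2 Δ0: w3=1 w5=1 w1=0 w0=1 w9=0 w7=1 w4=1 w2=0 w6=1 w8=0 clk=0
  Δ1: clk:0→1
  Δ2: w0:1→0
  (2Δ to stable)
t=3 Δ0: w3=1 w5=1 w1=0 w0=0 w9=0 w7=1 w4=1 w2=0 w6=1 w8=0 clk=1
  Δ1: clk:1→0
  (1Δ to stable)
t=4 Δ0: w3=1 w5=1 w1=0 w0=0 w9=0 w7=1 w4=1 w2=0 w6=1 w8=0 clk=0
  Δ1: clk:0→1
  (1Δ to stable)

2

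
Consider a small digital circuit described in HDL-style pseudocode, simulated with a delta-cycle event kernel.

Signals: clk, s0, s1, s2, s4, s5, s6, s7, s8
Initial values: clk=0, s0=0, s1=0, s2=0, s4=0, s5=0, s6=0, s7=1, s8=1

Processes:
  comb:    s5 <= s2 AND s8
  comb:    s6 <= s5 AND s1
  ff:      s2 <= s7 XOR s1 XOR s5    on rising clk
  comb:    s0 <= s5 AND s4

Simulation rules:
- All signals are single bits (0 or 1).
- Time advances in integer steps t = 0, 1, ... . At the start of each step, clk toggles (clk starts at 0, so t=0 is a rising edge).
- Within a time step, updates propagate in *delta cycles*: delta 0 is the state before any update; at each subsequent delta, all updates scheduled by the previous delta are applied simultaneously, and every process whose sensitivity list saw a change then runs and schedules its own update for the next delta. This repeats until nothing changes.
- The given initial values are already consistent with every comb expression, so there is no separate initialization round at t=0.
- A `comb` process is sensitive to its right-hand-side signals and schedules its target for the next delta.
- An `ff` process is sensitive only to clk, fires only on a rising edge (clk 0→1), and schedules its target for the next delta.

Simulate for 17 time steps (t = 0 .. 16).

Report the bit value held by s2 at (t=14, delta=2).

t0.Δ0 s0=0 s1=0 s7=1 s4=0 s6=0 clk=0 s5=0 s2=0 s8=1
t0.Δ1 s0=0 s1=0 s7=1 s4=0 s6=0 clk=1 s5=0 s2=0 s8=1
t0.Δ2 s0=0 s1=0 s7=1 s4=0 s6=0 clk=1 s5=0 s2=1 s8=1
t0.Δ3 s0=0 s1=0 s7=1 s4=0 s6=0 clk=1 s5=1 s2=1 s8=1
t1.Δ0 s0=0 s1=0 s7=1 s4=0 s6=0 clk=1 s5=1 s2=1 s8=1
t1.Δ1 s0=0 s1=0 s7=1 s4=0 s6=0 clk=0 s5=1 s2=1 s8=1
t2.Δ0 s0=0 s1=0 s7=1 s4=0 s6=0 clk=0 s5=1 s2=1 s8=1
t2.Δ1 s0=0 s1=0 s7=1 s4=0 s6=0 clk=1 s5=1 s2=1 s8=1
t2.Δ2 s0=0 s1=0 s7=1 s4=0 s6=0 clk=1 s5=1 s2=0 s8=1
t2.Δ3 s0=0 s1=0 s7=1 s4=0 s6=0 clk=1 s5=0 s2=0 s8=1
t3.Δ0 s0=0 s1=0 s7=1 s4=0 s6=0 clk=1 s5=0 s2=0 s8=1
t3.Δ1 s0=0 s1=0 s7=1 s4=0 s6=0 clk=0 s5=0 s2=0 s8=1
t4.Δ0 s0=0 s1=0 s7=1 s4=0 s6=0 clk=0 s5=0 s2=0 s8=1
t4.Δ1 s0=0 s1=0 s7=1 s4=0 s6=0 clk=1 s5=0 s2=0 s8=1
t4.Δ2 s0=0 s1=0 s7=1 s4=0 s6=0 clk=1 s5=0 s2=1 s8=1
t4.Δ3 s0=0 s1=0 s7=1 s4=0 s6=0 clk=1 s5=1 s2=1 s8=1
t5.Δ0 s0=0 s1=0 s7=1 s4=0 s6=0 clk=1 s5=1 s2=1 s8=1
t5.Δ1 s0=0 s1=0 s7=1 s4=0 s6=0 clk=0 s5=1 s2=1 s8=1
t6.Δ0 s0=0 s1=0 s7=1 s4=0 s6=0 clk=0 s5=1 s2=1 s8=1
t6.Δ1 s0=0 s1=0 s7=1 s4=0 s6=0 clk=1 s5=1 s2=1 s8=1
t6.Δ2 s0=0 s1=0 s7=1 s4=0 s6=0 clk=1 s5=1 s2=0 s8=1
t6.Δ3 s0=0 s1=0 s7=1 s4=0 s6=0 clk=1 s5=0 s2=0 s8=1
t7.Δ0 s0=0 s1=0 s7=1 s4=0 s6=0 clk=1 s5=0 s2=0 s8=1
t7.Δ1 s0=0 s1=0 s7=1 s4=0 s6=0 clk=0 s5=0 s2=0 s8=1
t8.Δ0 s0=0 s1=0 s7=1 s4=0 s6=0 clk=0 s5=0 s2=0 s8=1
t8.Δ1 s0=0 s1=0 s7=1 s4=0 s6=0 clk=1 s5=0 s2=0 s8=1
t8.Δ2 s0=0 s1=0 s7=1 s4=0 s6=0 clk=1 s5=0 s2=1 s8=1
t8.Δ3 s0=0 s1=0 s7=1 s4=0 s6=0 clk=1 s5=1 s2=1 s8=1
t9.Δ0 s0=0 s1=0 s7=1 s4=0 s6=0 clk=1 s5=1 s2=1 s8=1
t9.Δ1 s0=0 s1=0 s7=1 s4=0 s6=0 clk=0 s5=1 s2=1 s8=1
t10.Δ0 s0=0 s1=0 s7=1 s4=0 s6=0 clk=0 s5=1 s2=1 s8=1
t10.Δ1 s0=0 s1=0 s7=1 s4=0 s6=0 clk=1 s5=1 s2=1 s8=1
t10.Δ2 s0=0 s1=0 s7=1 s4=0 s6=0 clk=1 s5=1 s2=0 s8=1
t10.Δ3 s0=0 s1=0 s7=1 s4=0 s6=0 clk=1 s5=0 s2=0 s8=1
t11.Δ0 s0=0 s1=0 s7=1 s4=0 s6=0 clk=1 s5=0 s2=0 s8=1
t11.Δ1 s0=0 s1=0 s7=1 s4=0 s6=0 clk=0 s5=0 s2=0 s8=1
t12.Δ0 s0=0 s1=0 s7=1 s4=0 s6=0 clk=0 s5=0 s2=0 s8=1
t12.Δ1 s0=0 s1=0 s7=1 s4=0 s6=0 clk=1 s5=0 s2=0 s8=1
t12.Δ2 s0=0 s1=0 s7=1 s4=0 s6=0 clk=1 s5=0 s2=1 s8=1
t12.Δ3 s0=0 s1=0 s7=1 s4=0 s6=0 clk=1 s5=1 s2=1 s8=1
t13.Δ0 s0=0 s1=0 s7=1 s4=0 s6=0 clk=1 s5=1 s2=1 s8=1
t13.Δ1 s0=0 s1=0 s7=1 s4=0 s6=0 clk=0 s5=1 s2=1 s8=1
t14.Δ0 s0=0 s1=0 s7=1 s4=0 s6=0 clk=0 s5=1 s2=1 s8=1
t14.Δ1 s0=0 s1=0 s7=1 s4=0 s6=0 clk=1 s5=1 s2=1 s8=1
t14.Δ2 s0=0 s1=0 s7=1 s4=0 s6=0 clk=1 s5=1 s2=0 s8=1
t14.Δ3 s0=0 s1=0 s7=1 s4=0 s6=0 clk=1 s5=0 s2=0 s8=1
t15.Δ0 s0=0 s1=0 s7=1 s4=0 s6=0 clk=1 s5=0 s2=0 s8=1
t15.Δ1 s0=0 s1=0 s7=1 s4=0 s6=0 clk=0 s5=0 s2=0 s8=1
t16.Δ0 s0=0 s1=0 s7=1 s4=0 s6=0 clk=0 s5=0 s2=0 s8=1
t16.Δ1 s0=0 s1=0 s7=1 s4=0 s6=0 clk=1 s5=0 s2=0 s8=1
t16.Δ2 s0=0 s1=0 s7=1 s4=0 s6=0 clk=1 s5=0 s2=1 s8=1
t16.Δ3 s0=0 s1=0 s7=1 s4=0 s6=0 clk=1 s5=1 s2=1 s8=1

0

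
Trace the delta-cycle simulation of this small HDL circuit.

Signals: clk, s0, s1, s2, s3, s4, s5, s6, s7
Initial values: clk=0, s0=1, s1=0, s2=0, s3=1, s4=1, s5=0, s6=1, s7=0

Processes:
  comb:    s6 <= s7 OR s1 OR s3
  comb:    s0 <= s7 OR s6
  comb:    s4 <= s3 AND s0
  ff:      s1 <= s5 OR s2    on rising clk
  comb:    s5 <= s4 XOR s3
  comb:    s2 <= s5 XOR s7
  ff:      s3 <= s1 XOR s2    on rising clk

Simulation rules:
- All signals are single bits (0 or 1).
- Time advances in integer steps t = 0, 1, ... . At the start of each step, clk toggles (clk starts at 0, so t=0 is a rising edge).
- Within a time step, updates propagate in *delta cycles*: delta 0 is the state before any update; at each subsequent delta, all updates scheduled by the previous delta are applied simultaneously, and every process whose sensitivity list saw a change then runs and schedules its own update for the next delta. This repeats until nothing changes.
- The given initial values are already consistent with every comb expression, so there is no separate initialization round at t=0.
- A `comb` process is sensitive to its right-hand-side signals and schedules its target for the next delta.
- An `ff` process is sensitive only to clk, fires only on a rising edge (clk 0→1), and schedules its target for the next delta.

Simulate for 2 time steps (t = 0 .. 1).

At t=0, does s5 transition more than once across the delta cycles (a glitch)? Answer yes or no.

[bits: s5,s0,s2,s1,s3,clk,s6,s4,s7]
t=0: Δ0=010010110 Δ1=010011110 Δ2=010001110 Δ3=110001000 Δ4=001001000 Δ5=000001000 | 5Δ
t=1: Δ0=000001000 Δ1=000000000 | 1Δ

yes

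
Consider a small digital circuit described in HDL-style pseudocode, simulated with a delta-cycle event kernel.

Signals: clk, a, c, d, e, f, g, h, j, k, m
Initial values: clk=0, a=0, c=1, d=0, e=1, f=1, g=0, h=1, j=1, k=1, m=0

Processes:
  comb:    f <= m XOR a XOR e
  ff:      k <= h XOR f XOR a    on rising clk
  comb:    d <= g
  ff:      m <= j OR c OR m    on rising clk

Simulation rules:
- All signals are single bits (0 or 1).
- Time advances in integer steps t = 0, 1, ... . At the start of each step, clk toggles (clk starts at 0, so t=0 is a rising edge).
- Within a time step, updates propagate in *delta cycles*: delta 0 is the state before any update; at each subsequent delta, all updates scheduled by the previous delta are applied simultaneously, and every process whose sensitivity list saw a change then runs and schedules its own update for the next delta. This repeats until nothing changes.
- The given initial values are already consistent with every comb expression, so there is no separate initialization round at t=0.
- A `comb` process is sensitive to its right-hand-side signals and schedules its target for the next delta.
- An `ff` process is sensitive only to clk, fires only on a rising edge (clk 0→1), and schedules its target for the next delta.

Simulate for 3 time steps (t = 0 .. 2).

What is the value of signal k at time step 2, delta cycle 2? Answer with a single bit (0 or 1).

1

t=0 Δ0: clk=0 a=0 c=1 f=1 d=0 j=1 m=0 e=1 g=0 k=1 h=1
  Δ1: clk:0→1
  Δ2: m:0→1, k:1→0
  Δ3: f:1→0
  (3Δ to stable)
t=1 Δ0: clk=1 a=0 c=1 f=0 d=0 j=1 m=1 e=1 g=0 k=0 h=1
  Δ1: clk:1→0
  (1Δ to stable)
t=2 Δ0: clk=0 a=0 c=1 f=0 d=0 j=1 m=1 e=1 g=0 k=0 h=1
  Δ1: clk:0→1
  Δ2: k:0→1
  (2Δ to stable)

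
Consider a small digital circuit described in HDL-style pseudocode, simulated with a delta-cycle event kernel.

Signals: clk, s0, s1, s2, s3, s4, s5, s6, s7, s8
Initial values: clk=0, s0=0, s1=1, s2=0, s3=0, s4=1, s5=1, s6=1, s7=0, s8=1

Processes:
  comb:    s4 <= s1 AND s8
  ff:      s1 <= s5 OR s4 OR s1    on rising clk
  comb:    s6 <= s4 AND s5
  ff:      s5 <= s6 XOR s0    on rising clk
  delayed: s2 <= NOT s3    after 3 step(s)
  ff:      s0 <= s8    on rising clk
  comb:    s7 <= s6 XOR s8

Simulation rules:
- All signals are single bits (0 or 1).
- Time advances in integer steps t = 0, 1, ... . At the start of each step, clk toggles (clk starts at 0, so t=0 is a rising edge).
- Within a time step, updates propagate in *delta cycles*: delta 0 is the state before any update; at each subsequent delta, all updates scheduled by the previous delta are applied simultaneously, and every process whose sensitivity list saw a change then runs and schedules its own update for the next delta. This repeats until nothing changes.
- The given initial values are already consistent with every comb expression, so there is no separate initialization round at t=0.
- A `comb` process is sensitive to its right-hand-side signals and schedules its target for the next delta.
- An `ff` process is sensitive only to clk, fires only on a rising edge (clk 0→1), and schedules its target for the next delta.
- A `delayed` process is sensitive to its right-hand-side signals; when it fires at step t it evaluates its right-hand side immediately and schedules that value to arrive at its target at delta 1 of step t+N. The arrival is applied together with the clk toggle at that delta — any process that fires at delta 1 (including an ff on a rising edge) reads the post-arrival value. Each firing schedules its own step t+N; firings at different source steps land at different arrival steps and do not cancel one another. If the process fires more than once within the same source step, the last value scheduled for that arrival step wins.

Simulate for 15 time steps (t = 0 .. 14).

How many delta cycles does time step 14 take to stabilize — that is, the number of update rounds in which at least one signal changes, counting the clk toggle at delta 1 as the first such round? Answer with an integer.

4

t0.Δ0 s2=0 clk=0 s8=1 s7=0 s0=0 s5=1 s3=0 s4=1 s6=1 s1=1
t0.Δ1 s2=0 clk=1 s8=1 s7=0 s0=0 s5=1 s3=0 s4=1 s6=1 s1=1
t0.Δ2 s2=0 clk=1 s8=1 s7=0 s0=1 s5=1 s3=0 s4=1 s6=1 s1=1
t1.Δ0 s2=0 clk=1 s8=1 s7=0 s0=1 s5=1 s3=0 s4=1 s6=1 s1=1
t1.Δ1 s2=0 clk=0 s8=1 s7=0 s0=1 s5=1 s3=0 s4=1 s6=1 s1=1
t2.Δ0 s2=0 clk=0 s8=1 s7=0 s0=1 s5=1 s3=0 s4=1 s6=1 s1=1
t2.Δ1 s2=0 clk=1 s8=1 s7=0 s0=1 s5=1 s3=0 s4=1 s6=1 s1=1
t2.Δ2 s2=0 clk=1 s8=1 s7=0 s0=1 s5=0 s3=0 s4=1 s6=1 s1=1
t2.Δ3 s2=0 clk=1 s8=1 s7=0 s0=1 s5=0 s3=0 s4=1 s6=0 s1=1
t2.Δ4 s2=0 clk=1 s8=1 s7=1 s0=1 s5=0 s3=0 s4=1 s6=0 s1=1
t3.Δ0 s2=0 clk=1 s8=1 s7=1 s0=1 s5=0 s3=0 s4=1 s6=0 s1=1
t3.Δ1 s2=0 clk=0 s8=1 s7=1 s0=1 s5=0 s3=0 s4=1 s6=0 s1=1
t4.Δ0 s2=0 clk=0 s8=1 s7=1 s0=1 s5=0 s3=0 s4=1 s6=0 s1=1
t4.Δ1 s2=0 clk=1 s8=1 s7=1 s0=1 s5=0 s3=0 s4=1 s6=0 s1=1
t4.Δ2 s2=0 clk=1 s8=1 s7=1 s0=1 s5=1 s3=0 s4=1 s6=0 s1=1
t4.Δ3 s2=0 clk=1 s8=1 s7=1 s0=1 s5=1 s3=0 s4=1 s6=1 s1=1
t4.Δ4 s2=0 clk=1 s8=1 s7=0 s0=1 s5=1 s3=0 s4=1 s6=1 s1=1
t5.Δ0 s2=0 clk=1 s8=1 s7=0 s0=1 s5=1 s3=0 s4=1 s6=1 s1=1
t5.Δ1 s2=0 clk=0 s8=1 s7=0 s0=1 s5=1 s3=0 s4=1 s6=1 s1=1
t6.Δ0 s2=0 clk=0 s8=1 s7=0 s0=1 s5=1 s3=0 s4=1 s6=1 s1=1
t6.Δ1 s2=0 clk=1 s8=1 s7=0 s0=1 s5=1 s3=0 s4=1 s6=1 s1=1
t6.Δ2 s2=0 clk=1 s8=1 s7=0 s0=1 s5=0 s3=0 s4=1 s6=1 s1=1
t6.Δ3 s2=0 clk=1 s8=1 s7=0 s0=1 s5=0 s3=0 s4=1 s6=0 s1=1
t6.Δ4 s2=0 clk=1 s8=1 s7=1 s0=1 s5=0 s3=0 s4=1 s6=0 s1=1
t7.Δ0 s2=0 clk=1 s8=1 s7=1 s0=1 s5=0 s3=0 s4=1 s6=0 s1=1
t7.Δ1 s2=0 clk=0 s8=1 s7=1 s0=1 s5=0 s3=0 s4=1 s6=0 s1=1
t8.Δ0 s2=0 clk=0 s8=1 s7=1 s0=1 s5=0 s3=0 s4=1 s6=0 s1=1
t8.Δ1 s2=0 clk=1 s8=1 s7=1 s0=1 s5=0 s3=0 s4=1 s6=0 s1=1
t8.Δ2 s2=0 clk=1 s8=1 s7=1 s0=1 s5=1 s3=0 s4=1 s6=0 s1=1
t8.Δ3 s2=0 clk=1 s8=1 s7=1 s0=1 s5=1 s3=0 s4=1 s6=1 s1=1
t8.Δ4 s2=0 clk=1 s8=1 s7=0 s0=1 s5=1 s3=0 s4=1 s6=1 s1=1
t9.Δ0 s2=0 clk=1 s8=1 s7=0 s0=1 s5=1 s3=0 s4=1 s6=1 s1=1
t9.Δ1 s2=0 clk=0 s8=1 s7=0 s0=1 s5=1 s3=0 s4=1 s6=1 s1=1
t10.Δ0 s2=0 clk=0 s8=1 s7=0 s0=1 s5=1 s3=0 s4=1 s6=1 s1=1
t10.Δ1 s2=0 clk=1 s8=1 s7=0 s0=1 s5=1 s3=0 s4=1 s6=1 s1=1
t10.Δ2 s2=0 clk=1 s8=1 s7=0 s0=1 s5=0 s3=0 s4=1 s6=1 s1=1
t10.Δ3 s2=0 clk=1 s8=1 s7=0 s0=1 s5=0 s3=0 s4=1 s6=0 s1=1
t10.Δ4 s2=0 clk=1 s8=1 s7=1 s0=1 s5=0 s3=0 s4=1 s6=0 s1=1
t11.Δ0 s2=0 clk=1 s8=1 s7=1 s0=1 s5=0 s3=0 s4=1 s6=0 s1=1
t11.Δ1 s2=0 clk=0 s8=1 s7=1 s0=1 s5=0 s3=0 s4=1 s6=0 s1=1
t12.Δ0 s2=0 clk=0 s8=1 s7=1 s0=1 s5=0 s3=0 s4=1 s6=0 s1=1
t12.Δ1 s2=0 clk=1 s8=1 s7=1 s0=1 s5=0 s3=0 s4=1 s6=0 s1=1
t12.Δ2 s2=0 clk=1 s8=1 s7=1 s0=1 s5=1 s3=0 s4=1 s6=0 s1=1
t12.Δ3 s2=0 clk=1 s8=1 s7=1 s0=1 s5=1 s3=0 s4=1 s6=1 s1=1
t12.Δ4 s2=0 clk=1 s8=1 s7=0 s0=1 s5=1 s3=0 s4=1 s6=1 s1=1
t13.Δ0 s2=0 clk=1 s8=1 s7=0 s0=1 s5=1 s3=0 s4=1 s6=1 s1=1
t13.Δ1 s2=0 clk=0 s8=1 s7=0 s0=1 s5=1 s3=0 s4=1 s6=1 s1=1
t14.Δ0 s2=0 clk=0 s8=1 s7=0 s0=1 s5=1 s3=0 s4=1 s6=1 s1=1
t14.Δ1 s2=0 clk=1 s8=1 s7=0 s0=1 s5=1 s3=0 s4=1 s6=1 s1=1
t14.Δ2 s2=0 clk=1 s8=1 s7=0 s0=1 s5=0 s3=0 s4=1 s6=1 s1=1
t14.Δ3 s2=0 clk=1 s8=1 s7=0 s0=1 s5=0 s3=0 s4=1 s6=0 s1=1
t14.Δ4 s2=0 clk=1 s8=1 s7=1 s0=1 s5=0 s3=0 s4=1 s6=0 s1=1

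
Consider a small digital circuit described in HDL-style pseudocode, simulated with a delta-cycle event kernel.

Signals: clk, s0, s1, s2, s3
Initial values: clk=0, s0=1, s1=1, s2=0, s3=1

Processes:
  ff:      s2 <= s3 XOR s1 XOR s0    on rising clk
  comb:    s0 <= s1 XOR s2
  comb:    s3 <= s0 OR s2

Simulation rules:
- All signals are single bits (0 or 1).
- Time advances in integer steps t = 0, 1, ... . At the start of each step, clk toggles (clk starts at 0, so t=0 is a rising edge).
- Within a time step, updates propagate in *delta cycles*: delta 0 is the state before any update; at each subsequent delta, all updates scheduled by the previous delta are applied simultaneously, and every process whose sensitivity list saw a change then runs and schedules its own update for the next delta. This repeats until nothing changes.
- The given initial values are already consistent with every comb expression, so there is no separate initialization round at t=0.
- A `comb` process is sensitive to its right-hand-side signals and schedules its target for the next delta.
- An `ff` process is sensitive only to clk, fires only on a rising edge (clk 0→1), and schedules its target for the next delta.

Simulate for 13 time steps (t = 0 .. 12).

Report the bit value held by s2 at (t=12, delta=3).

t=0 Δ0: s3=1 s2=0 s1=1 s0=1 clk=0
  Δ1: clk:0→1
  Δ2: s2:0→1
  Δ3: s0:1→0
  (3Δ to stable)
t=1 Δ0: s3=1 s2=1 s1=1 s0=0 clk=1
  Δ1: clk:1→0
  (1Δ to stable)
t=2 Δ0: s3=1 s2=1 s1=1 s0=0 clk=0
  Δ1: clk:0→1
  Δ2: s2:1→0
  Δ3: s3:1→0, s0:0→1
  Δ4: s3:0→1
  (4Δ to stable)
t=3 Δ0: s3=1 s2=0 s1=1 s0=1 clk=1
  Δ1: clk:1→0
  (1Δ to stable)
t=4 Δ0: s3=1 s2=0 s1=1 s0=1 clk=0
  Δ1: clk:0→1
  Δ2: s2:0→1
  Δ3: s0:1→0
  (3Δ to stable)
t=5 Δ0: s3=1 s2=1 s1=1 s0=0 clk=1
  Δ1: clk:1→0
  (1Δ to stable)
t=6 Δ0: s3=1 s2=1 s1=1 s0=0 clk=0
  Δ1: clk:0→1
  Δ2: s2:1→0
  Δ3: s3:1→0, s0:0→1
  Δ4: s3:0→1
  (4Δ to stable)
t=7 Δ0: s3=1 s2=0 s1=1 s0=1 clk=1
  Δ1: clk:1→0
  (1Δ to stable)
t=8 Δ0: s3=1 s2=0 s1=1 s0=1 clk=0
  Δ1: clk:0→1
  Δ2: s2:0→1
  Δ3: s0:1→0
  (3Δ to stable)
t=9 Δ0: s3=1 s2=1 s1=1 s0=0 clk=1
  Δ1: clk:1→0
  (1Δ to stable)
t=10 Δ0: s3=1 s2=1 s1=1 s0=0 clk=0
  Δ1: clk:0→1
  Δ2: s2:1→0
  Δ3: s3:1→0, s0:0→1
  Δ4: s3:0→1
  (4Δ to stable)
t=11 Δ0: s3=1 s2=0 s1=1 s0=1 clk=1
  Δ1: clk:1→0
  (1Δ to stable)
t=12 Δ0: s3=1 s2=0 s1=1 s0=1 clk=0
  Δ1: clk:0→1
  Δ2: s2:0→1
  Δ3: s0:1→0
  (3Δ to stable)

1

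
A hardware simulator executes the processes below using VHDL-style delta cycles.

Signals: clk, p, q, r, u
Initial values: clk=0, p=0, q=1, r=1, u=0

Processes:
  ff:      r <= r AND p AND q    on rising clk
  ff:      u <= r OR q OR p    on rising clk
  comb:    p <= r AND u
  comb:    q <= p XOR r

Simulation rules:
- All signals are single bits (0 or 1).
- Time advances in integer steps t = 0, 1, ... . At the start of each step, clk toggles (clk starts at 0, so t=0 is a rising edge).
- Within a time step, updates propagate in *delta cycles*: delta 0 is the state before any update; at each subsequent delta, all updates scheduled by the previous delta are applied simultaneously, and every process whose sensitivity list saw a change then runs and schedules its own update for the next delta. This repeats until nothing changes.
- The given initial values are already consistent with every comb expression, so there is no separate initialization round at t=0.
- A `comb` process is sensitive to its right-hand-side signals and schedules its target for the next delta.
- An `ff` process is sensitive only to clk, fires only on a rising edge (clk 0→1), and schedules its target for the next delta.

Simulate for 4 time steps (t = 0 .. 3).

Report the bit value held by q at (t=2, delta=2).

0

[bits: p,u,clk,r,q]
t=0: Δ0=00011 Δ1=00111 Δ2=01101 Δ3=01100 | 3Δ
t=1: Δ0=01100 Δ1=01000 | 1Δ
t=2: Δ0=01000 Δ1=01100 Δ2=00100 | 2Δ
t=3: Δ0=00100 Δ1=00000 | 1Δ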